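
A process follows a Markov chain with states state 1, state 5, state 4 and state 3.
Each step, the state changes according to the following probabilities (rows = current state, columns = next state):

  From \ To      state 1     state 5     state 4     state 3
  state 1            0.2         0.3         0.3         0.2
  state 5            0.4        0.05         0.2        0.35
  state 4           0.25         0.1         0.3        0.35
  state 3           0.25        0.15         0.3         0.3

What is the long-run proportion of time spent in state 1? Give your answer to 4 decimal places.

Let the stationary distribution be π with π = πP and π_1 + π_2 + π_3 + π_4 = 1.
π_1 = 0.2·π_1 + 0.4·π_2 + 0.25·π_3 + 0.25·π_4
π_2 = 0.3·π_1 + 0.05·π_2 + 0.1·π_3 + 0.15·π_4
π_3 = 0.3·π_1 + 0.2·π_2 + 0.3·π_3 + 0.3·π_4
Solving with the normalization constraint gives π = (0.2608, 0.1590, 0.2841, 0.2961).
So the stationary probability of state 1 is 0.2608.

0.2608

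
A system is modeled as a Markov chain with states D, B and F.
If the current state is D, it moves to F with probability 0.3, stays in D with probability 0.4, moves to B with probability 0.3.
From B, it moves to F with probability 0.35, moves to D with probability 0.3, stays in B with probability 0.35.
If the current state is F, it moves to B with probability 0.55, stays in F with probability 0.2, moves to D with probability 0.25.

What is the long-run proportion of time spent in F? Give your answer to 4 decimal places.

0.2906

Let the stationary distribution be π with π = πP and π_1 + π_2 + π_3 = 1.
π_1 = 0.4·π_1 + 0.3·π_2 + 0.25·π_3
π_2 = 0.3·π_1 + 0.35·π_2 + 0.55·π_3
Solving with the normalization constraint gives π = (0.3172, 0.3923, 0.2906).
So the stationary probability of F is 0.2906.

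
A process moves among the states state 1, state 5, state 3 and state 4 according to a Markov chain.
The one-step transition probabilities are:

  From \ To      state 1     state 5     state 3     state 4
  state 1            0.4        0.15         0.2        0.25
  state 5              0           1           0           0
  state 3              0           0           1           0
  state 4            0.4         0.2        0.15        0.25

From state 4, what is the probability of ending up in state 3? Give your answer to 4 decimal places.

0.4857

Let h(s) be the probability of absorption at state 3 starting from transient state s. Then h(state 3) = 1 and h(state 5) = 0. By first-step analysis:
h(state 1) = 0.4·h(state 1) + 0.15·0 + 0.2·1 + 0.25·h(state 4)
h(state 4) = 0.4·h(state 1) + 0.2·0 + 0.15·1 + 0.25·h(state 4)
Solving: h(state 1) = 0.5357, h(state 4) = 0.4857.
Starting from state 4, the probability is 0.4857.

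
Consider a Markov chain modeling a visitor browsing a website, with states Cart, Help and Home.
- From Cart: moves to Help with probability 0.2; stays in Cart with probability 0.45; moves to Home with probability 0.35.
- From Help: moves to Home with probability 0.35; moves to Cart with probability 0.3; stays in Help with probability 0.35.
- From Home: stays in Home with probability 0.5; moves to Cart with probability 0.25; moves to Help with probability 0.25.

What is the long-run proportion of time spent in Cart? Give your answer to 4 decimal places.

0.3287

Let the stationary distribution be π with π = πP and π_1 + π_2 + π_3 = 1.
π_1 = 0.45·π_1 + 0.3·π_2 + 0.25·π_3
π_2 = 0.2·π_1 + 0.35·π_2 + 0.25·π_3
Solving with the normalization constraint gives π = (0.3287, 0.2595, 0.4118).
So the stationary probability of Cart is 0.3287.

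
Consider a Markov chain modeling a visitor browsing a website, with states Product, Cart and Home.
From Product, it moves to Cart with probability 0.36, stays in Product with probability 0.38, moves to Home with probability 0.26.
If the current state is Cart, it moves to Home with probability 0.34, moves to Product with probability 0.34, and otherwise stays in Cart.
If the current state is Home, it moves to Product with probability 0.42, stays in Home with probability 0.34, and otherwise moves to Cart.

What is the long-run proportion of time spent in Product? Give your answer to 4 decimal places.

0.3800

Let the stationary distribution be π with π = πP and π_1 + π_2 + π_3 = 1.
π_1 = 0.38·π_1 + 0.34·π_2 + 0.42·π_3
π_2 = 0.36·π_1 + 0.32·π_2 + 0.24·π_3
Solving with the normalization constraint gives π = (0.3800, 0.3104, 0.3096).
So the stationary probability of Product is 0.3800.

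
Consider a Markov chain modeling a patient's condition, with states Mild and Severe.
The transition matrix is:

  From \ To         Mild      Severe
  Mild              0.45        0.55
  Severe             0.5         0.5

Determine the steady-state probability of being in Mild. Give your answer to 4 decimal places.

0.4762

Let the stationary distribution be π with π = πP and π_1 + π_2 = 1.
π_1 = 0.45·π_1 + 0.5·π_2
Solving with the normalization constraint gives π = (0.4762, 0.5238).
So the stationary probability of Mild is 0.4762.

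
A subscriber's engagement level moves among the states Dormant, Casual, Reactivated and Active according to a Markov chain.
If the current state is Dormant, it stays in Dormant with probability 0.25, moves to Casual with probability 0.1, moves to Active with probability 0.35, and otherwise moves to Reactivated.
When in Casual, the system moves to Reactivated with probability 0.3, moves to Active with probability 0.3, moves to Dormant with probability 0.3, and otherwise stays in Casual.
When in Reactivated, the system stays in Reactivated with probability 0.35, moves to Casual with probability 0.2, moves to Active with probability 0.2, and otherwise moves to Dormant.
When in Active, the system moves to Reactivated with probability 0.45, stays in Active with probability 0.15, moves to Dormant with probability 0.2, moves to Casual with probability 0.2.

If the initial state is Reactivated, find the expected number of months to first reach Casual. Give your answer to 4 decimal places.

5.6779

Let t(s) be the expected number of months to first reach Casual from state s, with t(Casual) = 0. Conditioning on the first month:
t(Dormant) = 1 + 0.25·t(Dormant) + 0.3·t(Reactivated) + 0.35·t(Active)
t(Reactivated) = 1 + 0.25·t(Dormant) + 0.35·t(Reactivated) + 0.2·t(Active)
t(Active) = 1 + 0.2·t(Dormant) + 0.45·t(Reactivated) + 0.15·t(Active)
Solving: t(Dormant) = 6.2416, t(Reactivated) = 5.6779, t(Active) = 5.6510.
Expected months from Reactivated to Casual: 5.6779.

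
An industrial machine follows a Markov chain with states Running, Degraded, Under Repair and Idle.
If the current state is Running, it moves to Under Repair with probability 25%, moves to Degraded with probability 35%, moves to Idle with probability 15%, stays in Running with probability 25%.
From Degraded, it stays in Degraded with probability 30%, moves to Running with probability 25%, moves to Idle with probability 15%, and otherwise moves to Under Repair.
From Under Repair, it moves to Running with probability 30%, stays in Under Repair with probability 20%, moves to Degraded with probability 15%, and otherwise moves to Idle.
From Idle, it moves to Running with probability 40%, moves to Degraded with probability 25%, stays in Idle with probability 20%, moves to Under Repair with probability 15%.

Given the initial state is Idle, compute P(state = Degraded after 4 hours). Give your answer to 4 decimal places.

Propagate the distribution vector 4 hours from Idle.
After 0 hours: (0.0000, 0.0000, 0.0000, 1.0000)
After 1 hour: (0.4000, 0.2500, 0.1500, 0.2000)
After 2 hours: (0.2875, 0.2875, 0.2350, 0.1900)
After 3 hours: (0.2903, 0.2696, 0.2336, 0.2065)
After 4 hours: (0.2927, 0.2691, 0.2312, 0.2071)
P(in Degraded after 4 hours) = 0.2691

0.2691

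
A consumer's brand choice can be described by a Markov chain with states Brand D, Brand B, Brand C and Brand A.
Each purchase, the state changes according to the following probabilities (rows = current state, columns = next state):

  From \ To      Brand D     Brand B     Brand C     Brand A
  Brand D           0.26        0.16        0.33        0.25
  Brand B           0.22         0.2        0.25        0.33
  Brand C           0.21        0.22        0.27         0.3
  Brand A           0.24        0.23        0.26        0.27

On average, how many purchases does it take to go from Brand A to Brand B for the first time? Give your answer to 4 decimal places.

4.7469

Let t(s) be the expected number of purchases to first reach Brand B from state s, with t(Brand B) = 0. Conditioning on the first purchase:
t(Brand D) = 1 + 0.26·t(Brand D) + 0.33·t(Brand C) + 0.25·t(Brand A)
t(Brand C) = 1 + 0.21·t(Brand D) + 0.27·t(Brand C) + 0.3·t(Brand A)
t(Brand A) = 1 + 0.24·t(Brand D) + 0.26·t(Brand C) + 0.27·t(Brand A)
Solving: t(Brand D) = 5.0887, t(Brand C) = 4.7845, t(Brand A) = 4.7469.
Expected purchases from Brand A to Brand B: 4.7469.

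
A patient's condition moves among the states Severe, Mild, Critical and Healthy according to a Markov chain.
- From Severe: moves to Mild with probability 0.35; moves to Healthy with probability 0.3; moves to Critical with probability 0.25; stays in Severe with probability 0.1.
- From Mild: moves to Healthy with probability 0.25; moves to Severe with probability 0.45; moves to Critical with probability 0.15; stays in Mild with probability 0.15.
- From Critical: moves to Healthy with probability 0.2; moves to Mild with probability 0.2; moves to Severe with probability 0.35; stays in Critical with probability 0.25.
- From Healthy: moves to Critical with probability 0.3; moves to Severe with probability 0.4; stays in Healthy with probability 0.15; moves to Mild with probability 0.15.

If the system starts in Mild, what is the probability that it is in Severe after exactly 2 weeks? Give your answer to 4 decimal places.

Propagate the distribution vector 2 weeks from Mild.
After 0 weeks: (0.0000, 1.0000, 0.0000, 0.0000)
After 1 week: (0.4500, 0.1500, 0.1500, 0.2500)
After 2 weeks: (0.2650, 0.2475, 0.2475, 0.2400)
P(in Severe after 2 weeks) = 0.2650

0.2650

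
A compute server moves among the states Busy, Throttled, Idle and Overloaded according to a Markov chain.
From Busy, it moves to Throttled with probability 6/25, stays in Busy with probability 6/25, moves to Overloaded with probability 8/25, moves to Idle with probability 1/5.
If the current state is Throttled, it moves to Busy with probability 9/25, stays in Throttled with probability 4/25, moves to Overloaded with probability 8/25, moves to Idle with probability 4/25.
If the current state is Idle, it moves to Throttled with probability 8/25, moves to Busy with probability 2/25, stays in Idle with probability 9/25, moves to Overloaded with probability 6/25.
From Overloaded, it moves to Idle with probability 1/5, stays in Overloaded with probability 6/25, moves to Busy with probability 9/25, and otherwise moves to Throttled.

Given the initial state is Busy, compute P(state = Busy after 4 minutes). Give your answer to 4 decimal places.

Propagate the distribution vector 4 minutes from Busy.
After 0 minutes: (1.0000, 0.0000, 0.0000, 0.0000)
After 1 minute: (0.2400, 0.2400, 0.2000, 0.3200)
After 2 minutes: (0.2752, 0.2240, 0.2224, 0.2784)
After 3 minutes: (0.2647, 0.2287, 0.2266, 0.2799)
After 4 minutes: (0.2648, 0.2286, 0.2271, 0.2795)
P(in Busy after 4 minutes) = 0.2648

0.2648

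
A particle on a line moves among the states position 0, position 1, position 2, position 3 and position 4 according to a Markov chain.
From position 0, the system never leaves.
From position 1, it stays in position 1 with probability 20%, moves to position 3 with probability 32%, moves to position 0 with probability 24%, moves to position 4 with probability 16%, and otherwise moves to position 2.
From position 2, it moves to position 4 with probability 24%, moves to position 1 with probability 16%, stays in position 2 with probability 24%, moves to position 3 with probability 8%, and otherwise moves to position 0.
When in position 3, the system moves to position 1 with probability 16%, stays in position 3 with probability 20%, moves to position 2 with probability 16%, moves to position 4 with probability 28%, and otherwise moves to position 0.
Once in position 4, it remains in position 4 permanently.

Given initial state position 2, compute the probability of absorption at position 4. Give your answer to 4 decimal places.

Let h(s) be the probability of absorption at position 4 starting from transient state s. Then h(position 4) = 1 and h(position 0) = 0. By first-step analysis:
h(position 1) = 0.24·0 + 0.2·h(position 1) + 0.08·h(position 2) + 0.32·h(position 3) + 0.16·1
h(position 2) = 0.28·0 + 0.16·h(position 1) + 0.24·h(position 2) + 0.08·h(position 3) + 0.24·1
h(position 3) = 0.2·0 + 0.16·h(position 1) + 0.16·h(position 2) + 0.2·h(position 3) + 0.28·1
Solving: h(position 1) = 0.4614, h(position 2) = 0.4694, h(position 3) = 0.5362.
Starting from position 2, the probability is 0.4694.

0.4694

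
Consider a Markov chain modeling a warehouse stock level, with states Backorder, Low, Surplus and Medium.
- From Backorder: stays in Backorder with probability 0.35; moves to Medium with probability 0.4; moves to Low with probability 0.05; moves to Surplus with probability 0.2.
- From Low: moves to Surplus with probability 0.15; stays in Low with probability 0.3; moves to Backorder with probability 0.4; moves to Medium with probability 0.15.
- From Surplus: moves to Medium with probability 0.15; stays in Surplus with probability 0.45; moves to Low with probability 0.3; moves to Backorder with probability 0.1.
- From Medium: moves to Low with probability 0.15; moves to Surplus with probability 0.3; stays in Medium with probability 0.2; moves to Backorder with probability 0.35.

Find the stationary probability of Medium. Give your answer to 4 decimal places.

Let the stationary distribution be π with π = πP and π_1 + π_2 + π_3 + π_4 = 1.
π_1 = 0.35·π_1 + 0.4·π_2 + 0.1·π_3 + 0.35·π_4
π_2 = 0.05·π_1 + 0.3·π_2 + 0.3·π_3 + 0.15·π_4
π_3 = 0.2·π_1 + 0.15·π_2 + 0.45·π_3 + 0.3·π_4
Solving with the normalization constraint gives π = (0.2884, 0.1928, 0.2850, 0.2338).
So the stationary probability of Medium is 0.2338.

0.2338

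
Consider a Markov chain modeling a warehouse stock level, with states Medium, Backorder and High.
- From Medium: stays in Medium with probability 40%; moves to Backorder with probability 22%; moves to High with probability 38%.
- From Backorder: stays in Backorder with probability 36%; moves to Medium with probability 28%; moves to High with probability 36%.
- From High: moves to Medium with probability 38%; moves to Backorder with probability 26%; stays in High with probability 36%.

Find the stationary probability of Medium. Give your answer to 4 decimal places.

0.3599

Let the stationary distribution be π with π = πP and π_1 + π_2 + π_3 = 1.
π_1 = 0.4·π_1 + 0.28·π_2 + 0.38·π_3
π_2 = 0.22·π_1 + 0.36·π_2 + 0.26·π_3
Solving with the normalization constraint gives π = (0.3599, 0.2729, 0.3672).
So the stationary probability of Medium is 0.3599.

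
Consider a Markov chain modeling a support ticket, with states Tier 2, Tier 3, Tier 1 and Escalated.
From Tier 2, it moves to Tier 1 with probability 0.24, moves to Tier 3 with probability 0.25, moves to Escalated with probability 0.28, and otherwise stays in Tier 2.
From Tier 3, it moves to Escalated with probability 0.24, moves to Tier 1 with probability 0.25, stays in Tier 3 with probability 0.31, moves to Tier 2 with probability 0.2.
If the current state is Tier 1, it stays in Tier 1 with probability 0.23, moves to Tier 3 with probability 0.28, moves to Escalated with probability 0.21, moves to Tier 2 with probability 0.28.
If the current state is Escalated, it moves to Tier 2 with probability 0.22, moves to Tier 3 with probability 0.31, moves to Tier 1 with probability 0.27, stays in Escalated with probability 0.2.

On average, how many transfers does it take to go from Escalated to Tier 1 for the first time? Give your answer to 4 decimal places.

3.8824

Let t(s) be the expected number of transfers to first reach Tier 1 from state s, with t(Tier 1) = 0. Conditioning on the first transfer:
t(Tier 2) = 1 + 0.23·t(Tier 2) + 0.25·t(Tier 3) + 0.28·t(Escalated)
t(Tier 3) = 1 + 0.2·t(Tier 2) + 0.31·t(Tier 3) + 0.24·t(Escalated)
t(Escalated) = 1 + 0.22·t(Tier 2) + 0.31·t(Tier 3) + 0.2·t(Escalated)
Solving: t(Tier 2) = 3.9955, t(Tier 3) = 3.9578, t(Escalated) = 3.8824.
Expected transfers from Escalated to Tier 1: 3.8824.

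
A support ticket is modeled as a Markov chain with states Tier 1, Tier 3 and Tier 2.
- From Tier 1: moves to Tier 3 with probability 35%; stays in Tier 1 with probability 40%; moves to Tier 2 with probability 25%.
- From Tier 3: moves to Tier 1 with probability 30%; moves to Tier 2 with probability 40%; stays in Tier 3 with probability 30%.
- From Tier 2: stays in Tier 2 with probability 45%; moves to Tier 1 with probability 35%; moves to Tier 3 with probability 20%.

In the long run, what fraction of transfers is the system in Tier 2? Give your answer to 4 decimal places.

0.3652

Let the stationary distribution be π with π = πP and π_1 + π_2 + π_3 = 1.
π_1 = 0.4·π_1 + 0.3·π_2 + 0.35·π_3
π_2 = 0.35·π_1 + 0.3·π_2 + 0.2·π_3
Solving with the normalization constraint gives π = (0.3536, 0.2812, 0.3652).
So the stationary probability of Tier 2 is 0.3652.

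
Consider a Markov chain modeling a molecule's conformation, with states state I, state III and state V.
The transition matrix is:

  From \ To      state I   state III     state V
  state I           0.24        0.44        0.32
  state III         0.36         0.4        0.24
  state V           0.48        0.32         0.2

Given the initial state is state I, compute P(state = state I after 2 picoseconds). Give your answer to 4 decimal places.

0.3696

Sum over the intermediate state after 1 picosecond:
P = P(state I→state I)·P(state I→state I) + P(state I→state III)·P(state III→state I) + P(state I→state V)·P(state V→state I)
  = 0.24×0.24 + 0.44×0.36 + 0.32×0.48
  = 0.0576 + 0.1584 + 0.1536 = 0.3696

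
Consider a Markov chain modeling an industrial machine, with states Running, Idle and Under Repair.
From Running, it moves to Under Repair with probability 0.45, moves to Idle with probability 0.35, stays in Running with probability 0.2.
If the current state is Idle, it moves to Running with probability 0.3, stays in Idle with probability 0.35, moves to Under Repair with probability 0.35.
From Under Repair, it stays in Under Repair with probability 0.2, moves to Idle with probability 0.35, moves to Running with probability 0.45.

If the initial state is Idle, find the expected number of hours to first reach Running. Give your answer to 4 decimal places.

Let t(s) be the expected number of hours to first reach Running from state s, with t(Running) = 0. Conditioning on the first hour:
t(Idle) = 1 + 0.35·t(Idle) + 0.35·t(Under Repair)
t(Under Repair) = 1 + 0.35·t(Idle) + 0.2·t(Under Repair)
Solving: t(Idle) = 2.8931, t(Under Repair) = 2.5157.
Expected hours from Idle to Running: 2.8931.

2.8931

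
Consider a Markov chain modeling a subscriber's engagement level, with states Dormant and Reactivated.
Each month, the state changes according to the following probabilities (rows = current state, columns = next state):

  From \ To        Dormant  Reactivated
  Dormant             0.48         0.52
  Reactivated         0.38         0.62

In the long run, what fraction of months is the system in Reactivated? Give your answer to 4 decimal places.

0.5778

Let the stationary distribution be π with π = πP and π_1 + π_2 = 1.
π_1 = 0.48·π_1 + 0.38·π_2
Solving with the normalization constraint gives π = (0.4222, 0.5778).
So the stationary probability of Reactivated is 0.5778.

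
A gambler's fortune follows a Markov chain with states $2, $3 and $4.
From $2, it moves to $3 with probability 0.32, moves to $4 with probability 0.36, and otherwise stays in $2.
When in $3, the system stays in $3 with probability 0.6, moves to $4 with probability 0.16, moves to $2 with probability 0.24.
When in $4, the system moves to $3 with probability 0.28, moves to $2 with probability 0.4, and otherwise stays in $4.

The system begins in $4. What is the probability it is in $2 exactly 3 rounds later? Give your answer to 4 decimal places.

Propagate the distribution vector 3 rounds from $4.
After 0 rounds: (0.0000, 0.0000, 1.0000)
After 1 round: (0.4000, 0.2800, 0.3200)
After 2 rounds: (0.3232, 0.3856, 0.2912)
After 3 rounds: (0.3124, 0.4163, 0.2712)
P(in $2 after 3 rounds) = 0.3124

0.3124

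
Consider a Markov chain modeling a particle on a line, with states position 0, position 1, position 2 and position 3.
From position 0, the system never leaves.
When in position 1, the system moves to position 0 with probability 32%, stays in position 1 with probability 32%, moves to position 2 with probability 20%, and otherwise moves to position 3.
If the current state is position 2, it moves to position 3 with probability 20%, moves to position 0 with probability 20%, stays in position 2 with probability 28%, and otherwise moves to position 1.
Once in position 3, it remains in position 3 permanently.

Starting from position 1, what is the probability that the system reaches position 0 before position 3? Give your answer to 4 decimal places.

Let h(s) be the probability of absorption at position 0 starting from transient state s. Then h(position 0) = 1 and h(position 3) = 0. By first-step analysis:
h(position 1) = 0.32·1 + 0.32·h(position 1) + 0.2·h(position 2) + 0.16·0
h(position 2) = 0.2·1 + 0.32·h(position 1) + 0.28·h(position 2) + 0.2·0
Solving: h(position 1) = 0.6353, h(position 2) = 0.5602.
Starting from position 1, the probability is 0.6353.

0.6353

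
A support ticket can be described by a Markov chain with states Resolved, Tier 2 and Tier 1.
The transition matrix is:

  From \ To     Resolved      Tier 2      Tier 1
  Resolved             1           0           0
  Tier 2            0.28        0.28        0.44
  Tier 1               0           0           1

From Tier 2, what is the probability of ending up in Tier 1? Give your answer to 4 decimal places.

0.6111

Let h(s) be the probability of absorption at Tier 1 starting from transient state s. Then h(Tier 1) = 1 and h(Resolved) = 0. By first-step analysis:
h(Tier 2) = 0.28·0 + 0.28·h(Tier 2) + 0.44·1
Solving: h(Tier 2) = 0.6111.
Starting from Tier 2, the probability is 0.6111.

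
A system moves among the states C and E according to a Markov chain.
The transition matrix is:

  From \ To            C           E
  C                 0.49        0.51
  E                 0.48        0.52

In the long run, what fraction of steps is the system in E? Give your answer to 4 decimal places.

Let the stationary distribution be π with π = πP and π_1 + π_2 = 1.
π_1 = 0.49·π_1 + 0.48·π_2
Solving with the normalization constraint gives π = (0.4848, 0.5152).
So the stationary probability of E is 0.5152.

0.5152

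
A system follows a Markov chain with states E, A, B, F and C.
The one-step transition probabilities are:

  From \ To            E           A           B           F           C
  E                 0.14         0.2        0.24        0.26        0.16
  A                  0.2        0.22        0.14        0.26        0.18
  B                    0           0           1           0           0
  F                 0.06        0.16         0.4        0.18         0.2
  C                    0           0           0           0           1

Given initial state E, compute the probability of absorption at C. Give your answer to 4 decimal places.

0.4011

Let h(s) be the probability of absorption at C starting from transient state s. Then h(C) = 1 and h(B) = 0. By first-step analysis:
h(E) = 0.14·h(E) + 0.2·h(A) + 0.24·0 + 0.26·h(F) + 0.16·1
h(A) = 0.2·h(E) + 0.22·h(A) + 0.14·0 + 0.26·h(F) + 0.18·1
h(F) = 0.06·h(E) + 0.16·h(A) + 0.4·0 + 0.18·h(F) + 0.2·1
Solving: h(E) = 0.4011, h(A) = 0.4542, h(F) = 0.3619.
Starting from E, the probability is 0.4011.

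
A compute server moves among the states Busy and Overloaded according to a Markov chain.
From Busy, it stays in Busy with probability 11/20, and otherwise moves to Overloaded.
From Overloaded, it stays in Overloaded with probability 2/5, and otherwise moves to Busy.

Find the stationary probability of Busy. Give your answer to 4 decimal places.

0.5714

Let the stationary distribution be π with π = πP and π_1 + π_2 = 1.
π_1 = 0.55·π_1 + 0.6·π_2
Solving with the normalization constraint gives π = (0.5714, 0.4286).
So the stationary probability of Busy is 0.5714.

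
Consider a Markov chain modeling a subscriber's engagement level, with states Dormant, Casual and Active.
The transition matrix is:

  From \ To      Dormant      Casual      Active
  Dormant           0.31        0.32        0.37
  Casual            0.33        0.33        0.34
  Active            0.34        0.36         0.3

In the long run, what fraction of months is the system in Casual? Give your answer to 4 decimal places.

0.3368

Let the stationary distribution be π with π = πP and π_1 + π_2 + π_3 = 1.
π_1 = 0.31·π_1 + 0.33·π_2 + 0.34·π_3
π_2 = 0.32·π_1 + 0.33·π_2 + 0.36·π_3
Solving with the normalization constraint gives π = (0.3268, 0.3368, 0.3364).
So the stationary probability of Casual is 0.3368.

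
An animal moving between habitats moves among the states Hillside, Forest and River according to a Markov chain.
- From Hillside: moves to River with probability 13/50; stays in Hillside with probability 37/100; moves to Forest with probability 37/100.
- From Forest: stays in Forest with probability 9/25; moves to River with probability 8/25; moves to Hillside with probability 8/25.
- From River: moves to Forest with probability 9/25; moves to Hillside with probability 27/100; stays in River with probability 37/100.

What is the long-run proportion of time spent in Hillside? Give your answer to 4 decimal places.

Let the stationary distribution be π with π = πP and π_1 + π_2 + π_3 = 1.
π_1 = 0.37·π_1 + 0.32·π_2 + 0.27·π_3
π_2 = 0.37·π_1 + 0.36·π_2 + 0.36·π_3
Solving with the normalization constraint gives π = (0.3202, 0.3632, 0.3166).
So the stationary probability of Hillside is 0.3202.

0.3202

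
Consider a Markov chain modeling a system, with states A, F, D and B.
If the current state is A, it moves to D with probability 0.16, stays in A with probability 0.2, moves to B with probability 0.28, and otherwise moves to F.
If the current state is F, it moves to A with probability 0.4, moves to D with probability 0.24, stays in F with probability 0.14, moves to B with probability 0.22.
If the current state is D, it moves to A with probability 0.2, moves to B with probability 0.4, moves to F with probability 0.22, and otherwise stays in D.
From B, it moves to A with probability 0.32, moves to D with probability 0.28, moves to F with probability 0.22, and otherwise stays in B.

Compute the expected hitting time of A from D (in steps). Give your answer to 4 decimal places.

Let t(s) be the expected number of steps to first reach A from state s, with t(A) = 0. Conditioning on the first step:
t(F) = 1 + 0.14·t(F) + 0.24·t(D) + 0.22·t(B)
t(D) = 1 + 0.22·t(F) + 0.18·t(D) + 0.4·t(B)
t(B) = 1 + 0.22·t(F) + 0.28·t(D) + 0.18·t(B)
Solving: t(F) = 3.0064, t(D) = 3.6169, t(B) = 3.2612.
Expected steps from D to A: 3.6169.

3.6169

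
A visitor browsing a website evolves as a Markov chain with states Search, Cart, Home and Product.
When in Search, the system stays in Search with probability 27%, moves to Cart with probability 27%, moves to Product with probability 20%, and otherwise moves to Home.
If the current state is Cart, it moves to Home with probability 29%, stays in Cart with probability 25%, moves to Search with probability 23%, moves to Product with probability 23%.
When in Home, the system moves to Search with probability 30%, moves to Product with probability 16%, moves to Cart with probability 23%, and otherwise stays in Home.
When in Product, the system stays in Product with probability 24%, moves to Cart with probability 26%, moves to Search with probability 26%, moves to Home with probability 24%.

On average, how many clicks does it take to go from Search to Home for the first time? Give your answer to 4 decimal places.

Let t(s) be the expected number of clicks to first reach Home from state s, with t(Home) = 0. Conditioning on the first click:
t(Search) = 1 + 0.27·t(Search) + 0.27·t(Cart) + 0.2·t(Product)
t(Cart) = 1 + 0.23·t(Search) + 0.25·t(Cart) + 0.23·t(Product)
t(Product) = 1 + 0.26·t(Search) + 0.26·t(Cart) + 0.24·t(Product)
Solving: t(Search) = 3.7944, t(Cart) = 3.6852, t(Product) = 3.8746.
Expected clicks from Search to Home: 3.7944.

3.7944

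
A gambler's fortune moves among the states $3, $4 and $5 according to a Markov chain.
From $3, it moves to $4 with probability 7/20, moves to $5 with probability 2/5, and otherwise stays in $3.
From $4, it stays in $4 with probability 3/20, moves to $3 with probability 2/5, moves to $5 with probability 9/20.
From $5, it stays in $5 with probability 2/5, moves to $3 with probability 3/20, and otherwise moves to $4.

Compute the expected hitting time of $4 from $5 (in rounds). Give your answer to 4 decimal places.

2.3077

Let t(s) be the expected number of rounds to first reach $4 from state s, with t($4) = 0. Conditioning on the first round:
t($3) = 1 + 0.25·t($3) + 0.4·t($5)
t($5) = 1 + 0.15·t($3) + 0.4·t($5)
Solving: t($3) = 2.5641, t($5) = 2.3077.
Expected rounds from $5 to $4: 2.3077.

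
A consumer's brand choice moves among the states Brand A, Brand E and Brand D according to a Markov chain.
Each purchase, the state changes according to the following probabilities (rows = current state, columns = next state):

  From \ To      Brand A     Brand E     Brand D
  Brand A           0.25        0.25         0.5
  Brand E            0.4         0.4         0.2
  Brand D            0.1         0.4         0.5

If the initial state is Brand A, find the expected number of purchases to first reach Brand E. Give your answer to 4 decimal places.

Let t(s) be the expected number of purchases to first reach Brand E from state s, with t(Brand E) = 0. Conditioning on the first purchase:
t(Brand A) = 1 + 0.25·t(Brand A) + 0.5·t(Brand D)
t(Brand D) = 1 + 0.1·t(Brand A) + 0.5·t(Brand D)
Solving: t(Brand A) = 3.0769, t(Brand D) = 2.6154.
Expected purchases from Brand A to Brand E: 3.0769.

3.0769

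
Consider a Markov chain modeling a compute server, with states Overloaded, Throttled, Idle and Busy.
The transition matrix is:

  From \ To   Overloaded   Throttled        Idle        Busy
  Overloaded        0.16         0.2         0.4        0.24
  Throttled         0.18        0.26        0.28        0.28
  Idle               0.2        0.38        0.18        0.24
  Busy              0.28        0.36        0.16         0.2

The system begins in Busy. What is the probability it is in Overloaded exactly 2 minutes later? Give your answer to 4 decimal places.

Propagate the distribution vector 2 minutes from Busy.
After 0 minutes: (0.0000, 0.0000, 0.0000, 1.0000)
After 1 minute: (0.2800, 0.3600, 0.1600, 0.2000)
After 2 minutes: (0.1976, 0.2824, 0.2736, 0.2464)
P(in Overloaded after 2 minutes) = 0.1976

0.1976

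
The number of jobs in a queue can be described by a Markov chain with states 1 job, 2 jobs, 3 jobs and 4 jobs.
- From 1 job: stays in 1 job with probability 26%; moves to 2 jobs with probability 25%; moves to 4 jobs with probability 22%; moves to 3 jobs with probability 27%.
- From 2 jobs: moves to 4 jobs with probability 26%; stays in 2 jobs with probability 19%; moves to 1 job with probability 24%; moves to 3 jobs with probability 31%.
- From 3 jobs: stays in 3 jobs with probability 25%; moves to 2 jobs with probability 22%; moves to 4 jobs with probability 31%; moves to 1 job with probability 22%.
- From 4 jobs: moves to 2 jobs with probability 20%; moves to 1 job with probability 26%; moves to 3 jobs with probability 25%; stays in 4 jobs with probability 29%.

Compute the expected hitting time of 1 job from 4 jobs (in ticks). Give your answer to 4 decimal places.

Let t(s) be the expected number of ticks to first reach 1 job from state s, with t(1 job) = 0. Conditioning on the first tick:
t(2 jobs) = 1 + 0.19·t(2 jobs) + 0.31·t(3 jobs) + 0.26·t(4 jobs)
t(3 jobs) = 1 + 0.22·t(2 jobs) + 0.25·t(3 jobs) + 0.31·t(4 jobs)
t(4 jobs) = 1 + 0.2·t(2 jobs) + 0.25·t(3 jobs) + 0.29·t(4 jobs)
Solving: t(2 jobs) = 4.1646, t(3 jobs) = 4.2390, t(4 jobs) = 4.0742.
Expected ticks from 4 jobs to 1 job: 4.0742.

4.0742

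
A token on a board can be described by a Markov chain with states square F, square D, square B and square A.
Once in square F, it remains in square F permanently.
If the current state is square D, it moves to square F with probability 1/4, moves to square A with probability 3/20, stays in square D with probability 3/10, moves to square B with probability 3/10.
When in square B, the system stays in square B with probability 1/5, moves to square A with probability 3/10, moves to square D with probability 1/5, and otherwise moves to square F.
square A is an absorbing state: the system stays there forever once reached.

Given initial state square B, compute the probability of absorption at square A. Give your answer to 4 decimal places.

0.4800

Let h(s) be the probability of absorption at square A starting from transient state s. Then h(square A) = 1 and h(square F) = 0. By first-step analysis:
h(square D) = 0.25·0 + 0.3·h(square D) + 0.3·h(square B) + 0.15·1
h(square B) = 0.3·0 + 0.2·h(square D) + 0.2·h(square B) + 0.3·1
Solving: h(square D) = 0.4200, h(square B) = 0.4800.
Starting from square B, the probability is 0.4800.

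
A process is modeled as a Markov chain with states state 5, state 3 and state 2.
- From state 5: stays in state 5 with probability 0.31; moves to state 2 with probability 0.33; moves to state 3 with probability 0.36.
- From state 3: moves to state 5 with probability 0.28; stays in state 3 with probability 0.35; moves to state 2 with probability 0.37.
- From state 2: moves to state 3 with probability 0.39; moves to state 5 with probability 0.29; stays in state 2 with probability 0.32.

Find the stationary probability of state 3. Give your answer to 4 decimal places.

Let the stationary distribution be π with π = πP and π_1 + π_2 + π_3 = 1.
π_1 = 0.31·π_1 + 0.28·π_2 + 0.29·π_3
π_2 = 0.36·π_1 + 0.35·π_2 + 0.39·π_3
Solving with the normalization constraint gives π = (0.2922, 0.3666, 0.3413).
So the stationary probability of state 3 is 0.3666.

0.3666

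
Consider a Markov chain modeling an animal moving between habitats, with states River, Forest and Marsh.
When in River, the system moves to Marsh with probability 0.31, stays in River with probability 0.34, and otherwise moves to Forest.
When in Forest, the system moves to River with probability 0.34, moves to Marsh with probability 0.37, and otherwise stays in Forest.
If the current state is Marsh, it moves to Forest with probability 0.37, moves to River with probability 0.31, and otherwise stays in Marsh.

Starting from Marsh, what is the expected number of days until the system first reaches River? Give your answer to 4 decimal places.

3.1223

Let t(s) be the expected number of days to first reach River from state s, with t(River) = 0. Conditioning on the first day:
t(Forest) = 1 + 0.29·t(Forest) + 0.37·t(Marsh)
t(Marsh) = 1 + 0.37·t(Forest) + 0.32·t(Marsh)
Solving: t(Forest) = 3.0356, t(Marsh) = 3.1223.
Expected days from Marsh to River: 3.1223.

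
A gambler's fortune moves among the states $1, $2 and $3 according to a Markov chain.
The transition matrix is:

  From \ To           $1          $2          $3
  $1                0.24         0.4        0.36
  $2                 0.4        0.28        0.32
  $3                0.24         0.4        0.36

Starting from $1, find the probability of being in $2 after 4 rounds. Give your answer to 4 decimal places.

0.3571

Propagate the distribution vector 4 rounds from $1.
After 0 rounds: (1.0000, 0.0000, 0.0000)
After 1 round: (0.2400, 0.4000, 0.3600)
After 2 rounds: (0.3040, 0.3520, 0.3440)
After 3 rounds: (0.2963, 0.3578, 0.3459)
After 4 rounds: (0.2972, 0.3571, 0.3457)
P(in $2 after 4 rounds) = 0.3571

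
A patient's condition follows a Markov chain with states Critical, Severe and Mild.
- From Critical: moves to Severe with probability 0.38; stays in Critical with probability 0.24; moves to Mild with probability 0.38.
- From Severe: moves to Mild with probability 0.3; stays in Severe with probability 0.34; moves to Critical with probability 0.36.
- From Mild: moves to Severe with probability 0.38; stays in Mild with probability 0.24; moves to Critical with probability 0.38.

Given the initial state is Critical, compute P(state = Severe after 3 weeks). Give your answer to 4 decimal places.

0.3654

Propagate the distribution vector 3 weeks from Critical.
After 0 weeks: (1.0000, 0.0000, 0.0000)
After 1 week: (0.2400, 0.3800, 0.3800)
After 2 weeks: (0.3388, 0.3648, 0.2964)
After 3 weeks: (0.3253, 0.3654, 0.3093)
P(in Severe after 3 weeks) = 0.3654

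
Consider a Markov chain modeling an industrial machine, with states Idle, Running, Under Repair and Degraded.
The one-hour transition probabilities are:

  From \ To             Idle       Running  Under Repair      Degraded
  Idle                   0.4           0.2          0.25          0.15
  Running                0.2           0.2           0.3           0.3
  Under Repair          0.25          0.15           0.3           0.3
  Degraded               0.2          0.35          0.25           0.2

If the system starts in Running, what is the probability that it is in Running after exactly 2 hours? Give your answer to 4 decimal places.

0.2300

Propagate the distribution vector 2 hours from Running.
After 0 hours: (0.0000, 1.0000, 0.0000, 0.0000)
After 1 hour: (0.2000, 0.2000, 0.3000, 0.3000)
After 2 hours: (0.2550, 0.2300, 0.2750, 0.2400)
P(in Running after 2 hours) = 0.2300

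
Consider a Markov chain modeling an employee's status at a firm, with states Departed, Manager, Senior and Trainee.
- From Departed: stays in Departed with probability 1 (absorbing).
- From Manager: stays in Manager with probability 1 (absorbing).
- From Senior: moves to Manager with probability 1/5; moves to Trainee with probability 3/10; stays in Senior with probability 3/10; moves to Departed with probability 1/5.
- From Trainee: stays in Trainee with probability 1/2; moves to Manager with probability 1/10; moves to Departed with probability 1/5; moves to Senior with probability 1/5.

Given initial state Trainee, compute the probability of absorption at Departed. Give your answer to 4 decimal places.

0.6207

Let h(s) be the probability of absorption at Departed starting from transient state s. Then h(Departed) = 1 and h(Manager) = 0. By first-step analysis:
h(Senior) = 0.2·1 + 0.2·0 + 0.3·h(Senior) + 0.3·h(Trainee)
h(Trainee) = 0.2·1 + 0.1·0 + 0.2·h(Senior) + 0.5·h(Trainee)
Solving: h(Senior) = 0.5517, h(Trainee) = 0.6207.
Starting from Trainee, the probability is 0.6207.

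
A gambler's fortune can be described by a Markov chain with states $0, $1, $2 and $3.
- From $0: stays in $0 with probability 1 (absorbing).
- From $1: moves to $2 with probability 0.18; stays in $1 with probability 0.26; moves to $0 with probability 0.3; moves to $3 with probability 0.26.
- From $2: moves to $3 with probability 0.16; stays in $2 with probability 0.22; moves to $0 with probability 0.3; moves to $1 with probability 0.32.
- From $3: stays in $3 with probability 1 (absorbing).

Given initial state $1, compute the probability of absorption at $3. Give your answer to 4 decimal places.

0.4457

Let h(s) be the probability of absorption at $3 starting from transient state s. Then h($3) = 1 and h($0) = 0. By first-step analysis:
h($1) = 0.3·0 + 0.26·h($1) + 0.18·h($2) + 0.26·1
h($2) = 0.3·0 + 0.32·h($1) + 0.22·h($2) + 0.16·1
Solving: h($1) = 0.4457, h($2) = 0.3880.
Starting from $1, the probability is 0.4457.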